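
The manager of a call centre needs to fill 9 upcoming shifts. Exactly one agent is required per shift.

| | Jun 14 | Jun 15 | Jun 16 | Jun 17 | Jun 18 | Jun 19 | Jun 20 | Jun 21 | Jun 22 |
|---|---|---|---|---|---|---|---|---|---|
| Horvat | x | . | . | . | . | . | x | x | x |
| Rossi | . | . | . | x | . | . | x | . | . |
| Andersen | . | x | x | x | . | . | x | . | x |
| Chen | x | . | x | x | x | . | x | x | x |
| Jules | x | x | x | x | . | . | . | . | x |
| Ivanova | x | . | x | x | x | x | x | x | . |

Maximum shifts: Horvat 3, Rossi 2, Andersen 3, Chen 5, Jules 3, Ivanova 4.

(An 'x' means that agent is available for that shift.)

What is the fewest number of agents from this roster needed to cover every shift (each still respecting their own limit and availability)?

9 slots to fill and no one can take more than 5, so at least ⌈9/5⌉ = 2 agents are needed.
No set of 2 agents can cover every shift (each such set leaves at least one shift with no one available or exceeds a cap).
Horvat, Andersen, and Ivanova alone can cover everything: Jun 14→Horvat, Jun 15→Andersen, Jun 16→Andersen, Jun 17→Andersen, Jun 18→Ivanova, Jun 19→Ivanova, Jun 20→Ivanova, Jun 21→Horvat, Jun 22→Horvat.

3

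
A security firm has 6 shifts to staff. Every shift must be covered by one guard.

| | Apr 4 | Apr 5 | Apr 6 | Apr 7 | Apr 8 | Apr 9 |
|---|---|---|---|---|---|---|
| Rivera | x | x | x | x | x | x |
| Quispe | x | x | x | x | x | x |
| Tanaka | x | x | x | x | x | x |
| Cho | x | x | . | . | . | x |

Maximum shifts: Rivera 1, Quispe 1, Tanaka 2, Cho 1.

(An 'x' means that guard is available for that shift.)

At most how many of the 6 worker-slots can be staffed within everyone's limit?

Total capacity across all guards is 1+1+2+1 = 5, and 6 slots are needed, so at most 5 can be filled.
An assignment achieving 5: Apr 4→Tanaka, Apr 5→Cho, Apr 6→Rivera, Apr 7→Quispe, Apr 8→Tanaka.
Loads: Rivera 1/1, Quispe 1/1, Tanaka 2/2, Cho 1/1.

5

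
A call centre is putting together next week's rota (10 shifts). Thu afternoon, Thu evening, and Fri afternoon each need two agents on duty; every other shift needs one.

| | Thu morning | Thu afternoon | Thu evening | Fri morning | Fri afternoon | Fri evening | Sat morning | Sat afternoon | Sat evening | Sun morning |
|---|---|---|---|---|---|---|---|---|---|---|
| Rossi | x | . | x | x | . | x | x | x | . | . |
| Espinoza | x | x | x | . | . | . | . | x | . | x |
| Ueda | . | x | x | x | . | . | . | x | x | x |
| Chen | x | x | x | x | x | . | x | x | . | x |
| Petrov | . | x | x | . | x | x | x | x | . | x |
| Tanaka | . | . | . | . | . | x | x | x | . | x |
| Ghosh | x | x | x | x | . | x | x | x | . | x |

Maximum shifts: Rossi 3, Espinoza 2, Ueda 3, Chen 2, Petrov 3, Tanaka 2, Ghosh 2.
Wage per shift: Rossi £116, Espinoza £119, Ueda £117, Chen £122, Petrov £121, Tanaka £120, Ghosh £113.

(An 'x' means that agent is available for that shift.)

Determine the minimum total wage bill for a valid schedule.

Fri afternoon can only be covered by Chen and Petrov, so that assignment is forced.
Sat evening can only be covered by Ueda, so that assignment is forced.
Picking the cheapest available agent for each shift independently would cost £1497, but that ignores the shift limits.
An optimal schedule: Thu morning→Ghosh, Thu afternoon→Ueda+Espinoza, Thu evening→Rossi+Espinoza, Fri morning→Ghosh, Fri afternoon→Petrov+Chen, Fri evening→Rossi, Sat morning→Rossi, Sat afternoon→Tanaka, Sat evening→Ueda, Sun morning→Ueda.
Total: 113 + 117 + 119 + 116 + 119 + 113 + 121 + 122 + 116 + 116 + 120 + 117 + 117 = £1526.

£1526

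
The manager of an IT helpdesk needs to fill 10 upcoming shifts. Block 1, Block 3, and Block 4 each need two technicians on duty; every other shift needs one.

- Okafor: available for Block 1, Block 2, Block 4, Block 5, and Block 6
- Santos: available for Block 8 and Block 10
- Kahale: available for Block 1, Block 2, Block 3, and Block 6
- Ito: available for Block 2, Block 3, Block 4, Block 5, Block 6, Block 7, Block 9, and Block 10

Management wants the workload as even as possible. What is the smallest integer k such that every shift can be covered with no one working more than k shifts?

With 4 technicians and 13 worker-slots to fill, someone must work at least ⌈13/4⌉ = 4 shifts, so k ≥ 4.
k = 4 works: Block 1→Okafor+Kahale, Block 2→Okafor, Block 3→Kahale+Ito, Block 4→Okafor+Ito, Block 5→Okafor, Block 6→Kahale, Block 7→Ito, Block 8→Santos, Block 9→Ito, Block 10→Santos.
Loads: Okafor 4, Santos 2, Kahale 3, Ito 4 — all ≤ 4.

4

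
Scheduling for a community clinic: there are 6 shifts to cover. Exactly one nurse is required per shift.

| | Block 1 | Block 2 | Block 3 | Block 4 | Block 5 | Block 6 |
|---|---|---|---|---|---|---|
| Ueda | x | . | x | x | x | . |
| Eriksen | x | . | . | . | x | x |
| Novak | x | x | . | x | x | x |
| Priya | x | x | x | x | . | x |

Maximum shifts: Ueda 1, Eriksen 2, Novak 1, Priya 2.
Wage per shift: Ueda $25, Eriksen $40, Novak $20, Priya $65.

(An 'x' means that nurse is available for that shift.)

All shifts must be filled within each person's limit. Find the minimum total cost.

$255

Picking the cheapest available nurse for each shift independently would cost $125, but that ignores the shift limits.
An optimal schedule: Block 1→Priya, Block 2→Novak, Block 3→Ueda, Block 4→Priya, Block 5→Eriksen, Block 6→Eriksen.
Total: 65 + 20 + 25 + 65 + 40 + 40 = $255.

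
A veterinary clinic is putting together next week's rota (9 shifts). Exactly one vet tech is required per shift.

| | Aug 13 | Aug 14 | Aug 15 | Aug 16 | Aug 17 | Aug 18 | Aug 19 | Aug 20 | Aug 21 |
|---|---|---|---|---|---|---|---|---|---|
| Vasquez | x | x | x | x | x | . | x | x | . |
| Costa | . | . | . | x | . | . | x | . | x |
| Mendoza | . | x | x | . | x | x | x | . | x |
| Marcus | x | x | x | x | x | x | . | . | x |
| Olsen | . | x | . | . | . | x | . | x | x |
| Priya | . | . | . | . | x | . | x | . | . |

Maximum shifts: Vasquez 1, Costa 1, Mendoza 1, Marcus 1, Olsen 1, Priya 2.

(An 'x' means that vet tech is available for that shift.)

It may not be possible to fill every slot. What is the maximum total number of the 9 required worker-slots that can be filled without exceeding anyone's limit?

Total capacity across all vet techs is 1+1+1+1+1+2 = 7, and 9 slots are needed, so at most 7 can be filled.
An assignment achieving 7: Aug 13→Vasquez, Aug 15→Mendoza, Aug 16→Costa, Aug 17→Priya, Aug 18→Marcus, Aug 19→Priya, Aug 20→Olsen.
Loads: Vasquez 1/1, Costa 1/1, Mendoza 1/1, Marcus 1/1, Olsen 1/1, Priya 2/2.

7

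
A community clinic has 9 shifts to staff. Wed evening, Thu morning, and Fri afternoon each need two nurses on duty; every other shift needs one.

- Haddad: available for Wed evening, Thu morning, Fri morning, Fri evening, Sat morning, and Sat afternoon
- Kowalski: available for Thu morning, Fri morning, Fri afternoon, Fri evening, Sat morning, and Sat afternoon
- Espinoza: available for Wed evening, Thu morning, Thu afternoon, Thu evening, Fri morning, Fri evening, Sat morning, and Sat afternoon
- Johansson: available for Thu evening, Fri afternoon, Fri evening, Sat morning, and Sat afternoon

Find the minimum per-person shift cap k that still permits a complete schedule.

With 4 nurses and 12 worker-slots to fill, someone must work at least ⌈12/4⌉ = 3 shifts, so k ≥ 3.
k = 3 works: Wed evening→Haddad+Espinoza, Thu morning→Haddad+Kowalski, Thu afternoon→Espinoza, Thu evening→Espinoza, Fri morning→Haddad, Fri afternoon→Kowalski+Johansson, Fri evening→Kowalski, Sat morning→Johansson, Sat afternoon→Johansson.
Loads: Haddad 3, Kowalski 3, Espinoza 3, Johansson 3 — all ≤ 3.

3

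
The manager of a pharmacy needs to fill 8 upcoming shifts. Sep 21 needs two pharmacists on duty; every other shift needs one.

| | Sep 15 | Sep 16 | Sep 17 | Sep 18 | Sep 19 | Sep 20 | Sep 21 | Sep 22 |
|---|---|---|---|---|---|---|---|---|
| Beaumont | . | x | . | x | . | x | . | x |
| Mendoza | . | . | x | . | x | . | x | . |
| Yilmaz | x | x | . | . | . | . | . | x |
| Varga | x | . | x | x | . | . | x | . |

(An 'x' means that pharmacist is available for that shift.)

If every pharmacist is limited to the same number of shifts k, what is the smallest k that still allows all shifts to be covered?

With 4 pharmacists and 9 worker-slots to fill, someone must work at least ⌈9/4⌉ = 3 shifts, so k ≥ 3.
k = 3 works: Sep 15→Yilmaz, Sep 16→Beaumont, Sep 17→Mendoza, Sep 18→Beaumont, Sep 19→Mendoza, Sep 20→Beaumont, Sep 21→Mendoza+Varga, Sep 22→Yilmaz.
Loads: Beaumont 3, Mendoza 3, Yilmaz 2, Varga 1 — all ≤ 3.

3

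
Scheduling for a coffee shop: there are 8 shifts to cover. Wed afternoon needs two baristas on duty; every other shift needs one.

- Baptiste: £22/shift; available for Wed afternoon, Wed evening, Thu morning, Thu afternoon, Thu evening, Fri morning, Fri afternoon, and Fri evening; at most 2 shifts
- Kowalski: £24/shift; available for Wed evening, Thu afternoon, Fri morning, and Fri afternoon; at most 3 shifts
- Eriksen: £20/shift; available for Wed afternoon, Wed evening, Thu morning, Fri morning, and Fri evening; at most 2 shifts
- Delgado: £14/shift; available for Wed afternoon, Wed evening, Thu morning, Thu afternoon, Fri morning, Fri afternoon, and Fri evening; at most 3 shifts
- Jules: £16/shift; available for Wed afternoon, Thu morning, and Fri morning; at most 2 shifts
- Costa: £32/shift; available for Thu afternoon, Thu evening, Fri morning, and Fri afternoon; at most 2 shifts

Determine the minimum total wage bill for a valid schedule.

Picking the cheapest available barista for each shift independently would cost £136, but that ignores the shift limits.
An optimal schedule: Wed afternoon→Jules+Eriksen, Wed evening→Delgado, Thu morning→Jules, Thu afternoon→Delgado, Thu evening→Baptiste, Fri morning→Eriksen, Fri afternoon→Baptiste, Fri evening→Delgado.
Total: 16 + 20 + 14 + 16 + 14 + 22 + 20 + 22 + 14 = £158.

£158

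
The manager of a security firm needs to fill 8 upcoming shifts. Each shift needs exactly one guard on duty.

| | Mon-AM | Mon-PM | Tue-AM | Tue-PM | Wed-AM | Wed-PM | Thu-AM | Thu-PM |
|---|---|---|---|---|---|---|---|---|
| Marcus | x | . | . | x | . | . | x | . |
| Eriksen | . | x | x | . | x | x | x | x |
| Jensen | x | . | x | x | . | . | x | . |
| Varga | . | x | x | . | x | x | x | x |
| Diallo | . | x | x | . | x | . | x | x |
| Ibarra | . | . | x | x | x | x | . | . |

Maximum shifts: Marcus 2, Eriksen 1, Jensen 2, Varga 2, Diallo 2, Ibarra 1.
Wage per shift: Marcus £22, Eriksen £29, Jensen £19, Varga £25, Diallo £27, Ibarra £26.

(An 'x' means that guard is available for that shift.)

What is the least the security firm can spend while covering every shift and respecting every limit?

£185

Picking the cheapest available guard for each shift independently would cost £176, but that ignores the shift limits.
An optimal schedule: Mon-AM→Jensen, Mon-PM→Varga, Tue-AM→Jensen, Tue-PM→Marcus, Wed-AM→Ibarra, Wed-PM→Varga, Thu-AM→Marcus, Thu-PM→Diallo.
Total: 19 + 25 + 19 + 22 + 26 + 25 + 22 + 27 = £185.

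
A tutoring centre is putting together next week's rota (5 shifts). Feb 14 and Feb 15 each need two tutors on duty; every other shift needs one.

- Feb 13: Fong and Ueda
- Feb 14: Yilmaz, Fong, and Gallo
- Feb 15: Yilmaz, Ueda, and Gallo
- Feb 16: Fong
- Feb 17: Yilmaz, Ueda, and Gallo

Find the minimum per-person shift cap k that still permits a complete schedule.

2

With 4 tutors and 7 worker-slots to fill, someone must work at least ⌈7/4⌉ = 2 shifts, so k ≥ 2.
k = 2 works: Feb 13→Fong, Feb 14→Yilmaz+Gallo, Feb 15→Yilmaz+Ueda, Feb 16→Fong, Feb 17→Ueda.
Loads: Yilmaz 2, Fong 2, Ueda 2, Gallo 1 — all ≤ 2.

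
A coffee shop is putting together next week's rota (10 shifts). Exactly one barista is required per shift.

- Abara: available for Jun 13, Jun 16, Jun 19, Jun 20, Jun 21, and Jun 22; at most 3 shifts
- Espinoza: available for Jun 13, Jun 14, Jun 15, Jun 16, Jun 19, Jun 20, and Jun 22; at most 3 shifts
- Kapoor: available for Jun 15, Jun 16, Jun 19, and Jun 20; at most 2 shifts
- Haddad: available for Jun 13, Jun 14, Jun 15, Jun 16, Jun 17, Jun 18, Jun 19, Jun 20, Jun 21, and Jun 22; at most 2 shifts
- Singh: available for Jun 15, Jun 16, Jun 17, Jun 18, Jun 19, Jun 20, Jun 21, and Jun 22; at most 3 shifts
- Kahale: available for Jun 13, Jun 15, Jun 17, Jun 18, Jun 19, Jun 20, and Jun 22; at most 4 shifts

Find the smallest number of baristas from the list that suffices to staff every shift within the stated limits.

10 slots to fill and no one can take more than 4, so at least ⌈10/4⌉ = 3 baristas are needed.
Abara, Espinoza, and Kahale alone can cover everything: Jun 13→Abara, Jun 14→Espinoza, Jun 15→Espinoza, Jun 16→Abara, Jun 17→Kahale, Jun 18→Kahale, Jun 19→Espinoza, Jun 20→Kahale, Jun 21→Abara, Jun 22→Kahale.

3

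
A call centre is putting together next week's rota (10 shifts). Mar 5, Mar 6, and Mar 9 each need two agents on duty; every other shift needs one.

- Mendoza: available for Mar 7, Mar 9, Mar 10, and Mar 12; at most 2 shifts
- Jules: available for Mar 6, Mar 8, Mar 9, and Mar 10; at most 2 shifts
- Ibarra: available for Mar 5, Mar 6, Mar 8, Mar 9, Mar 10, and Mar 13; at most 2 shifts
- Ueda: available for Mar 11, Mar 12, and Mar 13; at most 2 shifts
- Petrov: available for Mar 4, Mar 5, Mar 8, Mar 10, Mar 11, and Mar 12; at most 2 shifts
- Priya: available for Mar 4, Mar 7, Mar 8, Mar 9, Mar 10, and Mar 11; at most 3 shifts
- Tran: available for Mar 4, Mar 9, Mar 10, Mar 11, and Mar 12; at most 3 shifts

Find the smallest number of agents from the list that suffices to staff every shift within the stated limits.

13 slots to fill and no one can take more than 3, so at least ⌈13/3⌉ = 5 agents are needed.
Any 5 agents together have capacity at most 3+3+2+2+2 = 12 < 13 slots, so 5 can never suffice.
Mendoza, Jules, Ibarra, Ueda, Petrov, and Priya alone can cover everything: Mar 4→Petrov, Mar 5→Ibarra+Petrov, Mar 6→Jules+Ibarra, Mar 7→Mendoza, Mar 8→Priya, Mar 9→Jules+Priya, Mar 10→Priya, Mar 11→Ueda, Mar 12→Mendoza, Mar 13→Ueda.

6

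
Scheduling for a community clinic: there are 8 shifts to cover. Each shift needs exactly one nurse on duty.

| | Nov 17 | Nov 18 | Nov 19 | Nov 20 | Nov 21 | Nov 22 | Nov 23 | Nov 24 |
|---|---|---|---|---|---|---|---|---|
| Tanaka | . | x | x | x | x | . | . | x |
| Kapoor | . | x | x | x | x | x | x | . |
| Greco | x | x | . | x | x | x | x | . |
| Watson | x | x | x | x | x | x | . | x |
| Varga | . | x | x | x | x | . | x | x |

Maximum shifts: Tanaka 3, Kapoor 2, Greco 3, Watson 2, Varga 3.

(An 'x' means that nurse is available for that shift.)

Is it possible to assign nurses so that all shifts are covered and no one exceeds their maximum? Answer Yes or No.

One valid schedule: Nov 17→Greco, Nov 18→Tanaka, Nov 19→Tanaka, Nov 20→Greco, Nov 21→Greco, Nov 22→Kapoor, Nov 23→Kapoor, Nov 24→Tanaka.
Loads: Tanaka 3/3, Kapoor 2/2, Greco 3/3, Watson 0/2, Varga 0/3 — all within limits.

Yes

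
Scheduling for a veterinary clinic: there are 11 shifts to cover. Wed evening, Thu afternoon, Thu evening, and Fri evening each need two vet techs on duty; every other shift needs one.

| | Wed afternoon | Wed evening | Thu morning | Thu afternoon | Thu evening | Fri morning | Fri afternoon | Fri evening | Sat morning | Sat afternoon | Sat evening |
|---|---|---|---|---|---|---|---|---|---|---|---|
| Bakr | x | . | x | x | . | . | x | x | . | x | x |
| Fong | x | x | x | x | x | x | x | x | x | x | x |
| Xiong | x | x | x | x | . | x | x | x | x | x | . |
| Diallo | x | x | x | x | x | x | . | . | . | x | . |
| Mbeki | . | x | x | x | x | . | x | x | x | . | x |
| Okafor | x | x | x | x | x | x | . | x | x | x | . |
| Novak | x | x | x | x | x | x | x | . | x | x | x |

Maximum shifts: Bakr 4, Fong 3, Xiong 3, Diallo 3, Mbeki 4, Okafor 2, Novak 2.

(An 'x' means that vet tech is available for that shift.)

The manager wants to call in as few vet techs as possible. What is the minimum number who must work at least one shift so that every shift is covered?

15 slots to fill and no one can take more than 4, so at least ⌈15/4⌉ = 4 vet techs are needed.
Any 4 vet techs together have capacity at most 4+4+3+3 = 14 < 15 slots, so 4 can never suffice.
Bakr, Fong, Xiong, Diallo, and Mbeki alone can cover everything: Wed afternoon→Bakr, Wed evening→Xiong+Diallo, Thu morning→Xiong, Thu afternoon→Diallo+Mbeki, Thu evening→Fong+Diallo, Fri morning→Fong, Fri afternoon→Bakr, Fri evening→Xiong+Mbeki, Sat morning→Fong, Sat afternoon→Bakr, Sat evening→Bakr.

5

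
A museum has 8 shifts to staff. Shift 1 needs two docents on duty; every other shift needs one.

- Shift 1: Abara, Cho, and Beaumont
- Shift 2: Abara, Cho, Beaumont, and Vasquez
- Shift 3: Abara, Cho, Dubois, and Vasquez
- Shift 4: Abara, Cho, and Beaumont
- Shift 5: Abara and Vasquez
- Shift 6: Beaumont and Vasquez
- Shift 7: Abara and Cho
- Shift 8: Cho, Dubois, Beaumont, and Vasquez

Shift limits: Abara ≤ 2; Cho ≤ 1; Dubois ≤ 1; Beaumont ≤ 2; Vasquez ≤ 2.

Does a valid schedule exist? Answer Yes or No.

No

Total capacity is 2+1+1+2+2 = 8 but 9 worker-slots are needed — infeasible.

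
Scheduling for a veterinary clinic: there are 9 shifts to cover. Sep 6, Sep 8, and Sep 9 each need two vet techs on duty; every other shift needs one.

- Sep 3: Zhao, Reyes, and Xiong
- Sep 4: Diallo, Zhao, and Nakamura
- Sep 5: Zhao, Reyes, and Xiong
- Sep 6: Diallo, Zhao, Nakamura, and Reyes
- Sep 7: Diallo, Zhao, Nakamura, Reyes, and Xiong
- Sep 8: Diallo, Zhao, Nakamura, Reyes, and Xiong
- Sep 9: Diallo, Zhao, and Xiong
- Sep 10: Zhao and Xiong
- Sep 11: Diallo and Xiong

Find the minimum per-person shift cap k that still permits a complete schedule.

3

With 5 vet techs and 12 worker-slots to fill, someone must work at least ⌈12/5⌉ = 3 shifts, so k ≥ 3.
k = 3 works: Sep 3→Zhao, Sep 4→Diallo, Sep 5→Zhao, Sep 6→Nakamura+Reyes, Sep 7→Nakamura, Sep 8→Nakamura+Reyes, Sep 9→Diallo+Xiong, Sep 10→Zhao, Sep 11→Diallo.
Loads: Diallo 3, Zhao 3, Nakamura 3, Reyes 2, Xiong 1 — all ≤ 3.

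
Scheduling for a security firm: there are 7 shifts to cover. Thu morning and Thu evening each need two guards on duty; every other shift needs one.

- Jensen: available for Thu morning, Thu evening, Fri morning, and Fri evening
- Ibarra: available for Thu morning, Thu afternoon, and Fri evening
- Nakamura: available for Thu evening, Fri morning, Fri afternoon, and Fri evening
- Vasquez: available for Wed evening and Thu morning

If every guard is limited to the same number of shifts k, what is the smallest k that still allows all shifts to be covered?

With 4 guards and 9 worker-slots to fill, someone must work at least ⌈9/4⌉ = 3 shifts, so k ≥ 3.
k = 3 works: Wed evening→Vasquez, Thu morning→Jensen+Ibarra, Thu afternoon→Ibarra, Thu evening→Jensen+Nakamura, Fri morning→Jensen, Fri afternoon→Nakamura, Fri evening→Ibarra.
Loads: Jensen 3, Ibarra 3, Nakamura 2, Vasquez 1 — all ≤ 3.

3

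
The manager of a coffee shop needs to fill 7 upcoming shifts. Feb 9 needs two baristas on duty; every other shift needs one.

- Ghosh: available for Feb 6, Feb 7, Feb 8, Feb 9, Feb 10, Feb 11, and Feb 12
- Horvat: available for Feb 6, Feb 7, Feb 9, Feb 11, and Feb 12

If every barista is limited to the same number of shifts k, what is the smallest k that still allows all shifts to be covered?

With 2 baristas and 8 worker-slots to fill, someone must work at least ⌈8/2⌉ = 4 shifts, so k ≥ 4.
k = 4 works: Feb 6→Ghosh, Feb 7→Horvat, Feb 8→Ghosh, Feb 9→Ghosh+Horvat, Feb 10→Ghosh, Feb 11→Horvat, Feb 12→Horvat.
Loads: Ghosh 4, Horvat 4 — all ≤ 4.

4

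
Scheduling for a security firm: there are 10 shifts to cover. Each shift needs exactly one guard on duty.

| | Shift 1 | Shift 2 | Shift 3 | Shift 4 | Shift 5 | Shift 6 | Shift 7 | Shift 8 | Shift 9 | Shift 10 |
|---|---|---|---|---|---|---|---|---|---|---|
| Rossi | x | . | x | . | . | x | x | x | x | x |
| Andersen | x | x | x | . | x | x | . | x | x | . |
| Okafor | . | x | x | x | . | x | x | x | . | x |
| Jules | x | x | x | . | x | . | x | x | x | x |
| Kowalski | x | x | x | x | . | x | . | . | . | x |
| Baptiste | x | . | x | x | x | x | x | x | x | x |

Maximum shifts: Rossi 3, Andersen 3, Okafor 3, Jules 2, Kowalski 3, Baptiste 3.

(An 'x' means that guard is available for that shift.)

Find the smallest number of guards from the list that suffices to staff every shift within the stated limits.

10 slots to fill and no one can take more than 3, so at least ⌈10/3⌉ = 4 guards are needed.
Rossi, Andersen, Okafor, and Jules alone can cover everything: Shift 1→Rossi, Shift 2→Andersen, Shift 3→Okafor, Shift 4→Okafor, Shift 5→Andersen, Shift 6→Rossi, Shift 7→Rossi, Shift 8→Jules, Shift 9→Andersen, Shift 10→Okafor.

4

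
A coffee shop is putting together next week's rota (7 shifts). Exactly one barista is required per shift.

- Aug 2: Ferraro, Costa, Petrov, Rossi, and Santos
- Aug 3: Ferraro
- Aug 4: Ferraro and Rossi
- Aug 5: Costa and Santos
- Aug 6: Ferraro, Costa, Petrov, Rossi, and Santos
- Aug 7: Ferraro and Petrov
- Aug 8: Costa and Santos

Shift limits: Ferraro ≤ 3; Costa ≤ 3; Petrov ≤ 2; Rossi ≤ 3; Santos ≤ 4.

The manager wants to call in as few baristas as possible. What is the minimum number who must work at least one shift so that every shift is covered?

2

7 slots to fill and no one can take more than 4, so at least ⌈7/4⌉ = 2 baristas are needed.
Ferraro and Santos alone can cover everything: Aug 2→Santos, Aug 3→Ferraro, Aug 4→Ferraro, Aug 5→Santos, Aug 6→Santos, Aug 7→Ferraro, Aug 8→Santos.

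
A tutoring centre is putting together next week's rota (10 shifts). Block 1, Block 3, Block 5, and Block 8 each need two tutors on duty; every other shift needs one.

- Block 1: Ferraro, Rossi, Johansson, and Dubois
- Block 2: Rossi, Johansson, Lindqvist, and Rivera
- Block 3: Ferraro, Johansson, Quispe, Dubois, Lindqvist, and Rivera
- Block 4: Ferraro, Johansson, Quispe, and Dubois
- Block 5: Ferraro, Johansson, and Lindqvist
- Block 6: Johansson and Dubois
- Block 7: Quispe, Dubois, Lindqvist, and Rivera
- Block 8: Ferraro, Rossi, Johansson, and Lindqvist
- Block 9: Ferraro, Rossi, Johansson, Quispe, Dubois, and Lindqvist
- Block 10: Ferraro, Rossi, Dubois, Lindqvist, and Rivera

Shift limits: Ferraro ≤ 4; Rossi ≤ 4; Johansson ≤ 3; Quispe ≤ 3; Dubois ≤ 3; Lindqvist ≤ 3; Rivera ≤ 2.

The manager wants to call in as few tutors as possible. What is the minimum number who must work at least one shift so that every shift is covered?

4

14 slots to fill and no one can take more than 4, so at least ⌈14/4⌉ = 4 tutors are needed.
Ferraro, Rossi, Johansson, and Quispe alone can cover everything: Block 1→Ferraro+Rossi, Block 2→Rossi, Block 3→Ferraro+Quispe, Block 4→Quispe, Block 5→Ferraro+Johansson, Block 6→Johansson, Block 7→Quispe, Block 8→Rossi+Johansson, Block 9→Rossi, Block 10→Ferraro.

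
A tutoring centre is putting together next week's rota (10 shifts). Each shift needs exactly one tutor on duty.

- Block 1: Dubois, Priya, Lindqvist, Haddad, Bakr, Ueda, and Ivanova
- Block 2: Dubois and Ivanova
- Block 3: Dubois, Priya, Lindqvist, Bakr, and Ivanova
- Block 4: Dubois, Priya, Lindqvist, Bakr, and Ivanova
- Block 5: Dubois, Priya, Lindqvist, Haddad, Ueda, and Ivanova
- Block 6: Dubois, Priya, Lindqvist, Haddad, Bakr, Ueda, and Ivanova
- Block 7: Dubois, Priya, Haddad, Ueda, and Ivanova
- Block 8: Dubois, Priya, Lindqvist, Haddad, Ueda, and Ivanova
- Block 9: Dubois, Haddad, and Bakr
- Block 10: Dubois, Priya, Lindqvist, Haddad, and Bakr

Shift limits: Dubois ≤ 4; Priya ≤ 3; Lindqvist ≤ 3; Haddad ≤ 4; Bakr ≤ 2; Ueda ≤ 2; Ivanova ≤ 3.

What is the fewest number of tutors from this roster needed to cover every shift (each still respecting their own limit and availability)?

3

10 slots to fill and no one can take more than 4, so at least ⌈10/4⌉ = 3 tutors are needed.
Dubois, Priya, and Lindqvist alone can cover everything: Block 1→Dubois, Block 2→Dubois, Block 3→Priya, Block 4→Priya, Block 5→Priya, Block 6→Lindqvist, Block 7→Dubois, Block 8→Lindqvist, Block 9→Dubois, Block 10→Lindqvist.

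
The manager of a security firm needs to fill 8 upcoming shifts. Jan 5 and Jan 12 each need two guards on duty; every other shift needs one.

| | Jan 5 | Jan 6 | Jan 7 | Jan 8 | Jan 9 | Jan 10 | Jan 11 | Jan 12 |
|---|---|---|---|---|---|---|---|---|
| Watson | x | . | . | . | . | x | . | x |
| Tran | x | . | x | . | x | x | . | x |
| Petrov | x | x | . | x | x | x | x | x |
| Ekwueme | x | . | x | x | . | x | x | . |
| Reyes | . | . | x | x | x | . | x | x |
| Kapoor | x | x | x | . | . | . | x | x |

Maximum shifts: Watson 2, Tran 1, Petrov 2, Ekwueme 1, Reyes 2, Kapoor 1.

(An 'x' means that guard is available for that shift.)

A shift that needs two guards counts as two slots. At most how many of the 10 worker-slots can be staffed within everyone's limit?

9

Total capacity across all guards is 2+1+2+1+2+1 = 9, and 10 slots are needed, so at most 9 can be filled.
An assignment achieving 9: Jan 5→Watson+Kapoor, Jan 6→Petrov, Jan 7→Ekwueme, Jan 8→Petrov, Jan 9→Tran, Jan 10→Watson, Jan 11→Reyes, Jan 12→Reyes.
Loads: Watson 2/2, Tran 1/1, Petrov 2/2, Ekwueme 1/1, Reyes 2/2, Kapoor 1/1.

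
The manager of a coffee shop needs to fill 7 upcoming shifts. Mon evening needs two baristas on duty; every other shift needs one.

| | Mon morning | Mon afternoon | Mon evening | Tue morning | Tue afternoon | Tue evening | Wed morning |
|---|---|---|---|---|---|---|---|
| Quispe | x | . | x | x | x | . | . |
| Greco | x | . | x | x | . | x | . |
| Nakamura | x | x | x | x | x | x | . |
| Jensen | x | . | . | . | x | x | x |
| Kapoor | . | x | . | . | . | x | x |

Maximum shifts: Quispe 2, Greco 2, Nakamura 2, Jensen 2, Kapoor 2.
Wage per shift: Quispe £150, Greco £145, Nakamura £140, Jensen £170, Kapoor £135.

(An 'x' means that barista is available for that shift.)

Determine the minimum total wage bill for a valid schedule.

Picking the cheapest available barista for each shift independently would cost £1110, but that ignores the shift limits.
An optimal schedule: Mon morning→Quispe, Mon afternoon→Kapoor, Mon evening→Nakamura+Greco, Tue morning→Nakamura, Tue afternoon→Quispe, Tue evening→Greco, Wed morning→Kapoor.
Total: 150 + 135 + 140 + 145 + 140 + 150 + 145 + 135 = £1140.

£1140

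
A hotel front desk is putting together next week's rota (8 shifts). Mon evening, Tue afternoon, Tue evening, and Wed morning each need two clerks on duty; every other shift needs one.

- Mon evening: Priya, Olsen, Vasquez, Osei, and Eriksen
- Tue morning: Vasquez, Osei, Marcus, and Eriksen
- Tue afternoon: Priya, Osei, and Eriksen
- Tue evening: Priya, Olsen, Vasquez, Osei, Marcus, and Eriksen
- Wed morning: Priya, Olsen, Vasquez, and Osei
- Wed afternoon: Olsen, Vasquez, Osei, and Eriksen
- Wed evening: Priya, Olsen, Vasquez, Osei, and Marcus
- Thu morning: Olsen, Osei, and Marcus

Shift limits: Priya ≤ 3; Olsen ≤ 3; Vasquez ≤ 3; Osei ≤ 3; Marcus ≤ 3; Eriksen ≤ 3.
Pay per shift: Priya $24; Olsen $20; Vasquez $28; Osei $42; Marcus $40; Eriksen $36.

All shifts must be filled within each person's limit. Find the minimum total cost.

$324

Picking the cheapest available clerk for each shift independently would cost $280, but that ignores the shift limits.
An optimal schedule: Mon evening→Priya+Eriksen, Tue morning→Vasquez, Tue afternoon→Priya+Eriksen, Tue evening→Vasquez+Eriksen, Wed morning→Priya+Vasquez, Wed afternoon→Olsen, Wed evening→Olsen, Thu morning→Olsen.
Total: 24 + 36 + 28 + 24 + 36 + 28 + 36 + 24 + 28 + 20 + 20 + 20 = $324.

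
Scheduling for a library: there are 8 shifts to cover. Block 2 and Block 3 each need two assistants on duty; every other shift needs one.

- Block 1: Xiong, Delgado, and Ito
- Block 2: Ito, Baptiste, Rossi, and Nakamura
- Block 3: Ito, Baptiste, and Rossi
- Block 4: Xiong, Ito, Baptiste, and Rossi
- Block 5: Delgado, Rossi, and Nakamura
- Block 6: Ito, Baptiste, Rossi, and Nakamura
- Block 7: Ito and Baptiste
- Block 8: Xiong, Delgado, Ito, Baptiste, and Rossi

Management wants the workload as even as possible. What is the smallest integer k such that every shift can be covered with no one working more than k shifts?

2

With 6 assistants and 10 worker-slots to fill, someone must work at least ⌈10/6⌉ = 2 shifts, so k ≥ 2.
k = 2 works: Block 1→Xiong, Block 2→Rossi+Nakamura, Block 3→Ito+Baptiste, Block 4→Xiong, Block 5→Delgado, Block 6→Baptiste, Block 7→Ito, Block 8→Delgado.
Loads: Xiong 2, Delgado 2, Ito 2, Baptiste 2, Rossi 1, Nakamura 1 — all ≤ 2.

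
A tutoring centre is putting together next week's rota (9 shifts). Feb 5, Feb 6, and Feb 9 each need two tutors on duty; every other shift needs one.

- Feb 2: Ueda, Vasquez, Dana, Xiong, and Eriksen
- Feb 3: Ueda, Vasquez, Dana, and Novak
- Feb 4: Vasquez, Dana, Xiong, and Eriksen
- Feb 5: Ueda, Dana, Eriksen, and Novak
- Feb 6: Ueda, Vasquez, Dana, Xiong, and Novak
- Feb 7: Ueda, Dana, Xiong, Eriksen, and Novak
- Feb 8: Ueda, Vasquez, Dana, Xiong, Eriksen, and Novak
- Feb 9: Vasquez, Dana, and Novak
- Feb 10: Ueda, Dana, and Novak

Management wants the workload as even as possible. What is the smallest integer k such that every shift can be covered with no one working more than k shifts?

2

With 6 tutors and 12 worker-slots to fill, someone must work at least ⌈12/6⌉ = 2 shifts, so k ≥ 2.
k = 2 works: Feb 2→Dana, Feb 3→Ueda, Feb 4→Vasquez, Feb 5→Eriksen+Novak, Feb 6→Xiong+Novak, Feb 7→Xiong, Feb 8→Eriksen, Feb 9→Vasquez+Dana, Feb 10→Ueda.
Loads: Ueda 2, Vasquez 2, Dana 2, Xiong 2, Eriksen 2, Novak 2 — all ≤ 2.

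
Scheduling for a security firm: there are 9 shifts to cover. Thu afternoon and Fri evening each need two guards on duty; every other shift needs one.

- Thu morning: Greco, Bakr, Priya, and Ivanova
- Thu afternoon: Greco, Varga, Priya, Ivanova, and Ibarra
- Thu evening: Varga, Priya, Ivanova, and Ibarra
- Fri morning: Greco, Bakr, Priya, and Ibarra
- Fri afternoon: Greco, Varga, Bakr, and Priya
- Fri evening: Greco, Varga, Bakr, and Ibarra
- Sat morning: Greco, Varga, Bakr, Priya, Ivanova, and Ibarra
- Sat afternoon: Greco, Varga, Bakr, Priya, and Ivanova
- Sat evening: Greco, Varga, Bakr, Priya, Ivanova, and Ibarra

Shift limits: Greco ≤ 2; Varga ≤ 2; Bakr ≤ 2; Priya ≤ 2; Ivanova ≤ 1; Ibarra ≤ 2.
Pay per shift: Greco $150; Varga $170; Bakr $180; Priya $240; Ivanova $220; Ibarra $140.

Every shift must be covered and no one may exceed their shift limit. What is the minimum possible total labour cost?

Picking the cheapest available guard for each shift independently would cost $1590, but that ignores the shift limits.
An optimal schedule: Thu morning→Greco, Thu afternoon→Ivanova+Ibarra, Thu evening→Varga, Fri morning→Greco, Fri afternoon→Varga, Fri evening→Bakr+Ibarra, Sat morning→Priya, Sat afternoon→Bakr, Sat evening→Priya.
Total: 150 + 220 + 140 + 170 + 150 + 170 + 180 + 140 + 240 + 180 + 240 = $1980.

$1980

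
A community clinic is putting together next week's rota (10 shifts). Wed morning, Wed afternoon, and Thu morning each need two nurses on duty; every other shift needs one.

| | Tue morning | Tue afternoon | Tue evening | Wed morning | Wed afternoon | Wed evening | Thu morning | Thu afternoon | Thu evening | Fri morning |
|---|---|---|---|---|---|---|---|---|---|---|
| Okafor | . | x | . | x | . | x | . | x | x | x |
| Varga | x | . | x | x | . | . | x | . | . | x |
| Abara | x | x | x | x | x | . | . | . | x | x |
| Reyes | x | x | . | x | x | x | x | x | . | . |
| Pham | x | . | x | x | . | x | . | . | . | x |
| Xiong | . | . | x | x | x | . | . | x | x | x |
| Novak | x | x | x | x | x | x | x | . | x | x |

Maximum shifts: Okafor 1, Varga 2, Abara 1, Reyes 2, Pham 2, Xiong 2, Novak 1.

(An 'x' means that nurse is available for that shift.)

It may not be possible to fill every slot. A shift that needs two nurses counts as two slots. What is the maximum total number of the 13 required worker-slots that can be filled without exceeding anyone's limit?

11

Total capacity across all nurses is 1+2+1+2+2+2+1 = 11, and 13 slots are needed, so at most 11 can be filled.
An assignment achieving 11: Tue morning→Varga, Tue afternoon→Abara, Tue evening→Pham, Wed afternoon→Reyes+Xiong, Wed evening→Pham, Thu morning→Varga+Reyes, Thu afternoon→Okafor, Thu evening→Xiong, Fri morning→Novak.
Loads: Okafor 1/1, Varga 2/2, Abara 1/1, Reyes 2/2, Pham 2/2, Xiong 2/2, Novak 1/1.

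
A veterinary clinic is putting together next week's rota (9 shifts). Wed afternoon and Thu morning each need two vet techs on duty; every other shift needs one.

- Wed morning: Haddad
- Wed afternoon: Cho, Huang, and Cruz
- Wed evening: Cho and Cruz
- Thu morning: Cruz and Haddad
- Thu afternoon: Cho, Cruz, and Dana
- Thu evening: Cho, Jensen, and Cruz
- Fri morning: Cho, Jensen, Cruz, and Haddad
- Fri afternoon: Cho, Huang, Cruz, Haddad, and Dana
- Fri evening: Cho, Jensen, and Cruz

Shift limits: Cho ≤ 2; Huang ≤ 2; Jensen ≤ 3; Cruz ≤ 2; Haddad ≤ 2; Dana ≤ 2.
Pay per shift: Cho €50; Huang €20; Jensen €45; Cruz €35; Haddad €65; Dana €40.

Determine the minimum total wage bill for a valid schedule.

€465

Wed morning can only be covered by Haddad, so that assignment is forced.
Thu morning can only be covered by Cruz and Haddad, so that assignment is forced.
Picking the cheapest available vet tech for each shift independently would cost €415, but that ignores the shift limits.
An optimal schedule: Wed morning→Haddad, Wed afternoon→Huang+Cho, Wed evening→Cruz, Thu morning→Cruz+Haddad, Thu afternoon→Dana, Thu evening→Jensen, Fri morning→Jensen, Fri afternoon→Huang, Fri evening→Jensen.
Total: 65 + 20 + 50 + 35 + 35 + 65 + 40 + 45 + 45 + 20 + 45 = €465.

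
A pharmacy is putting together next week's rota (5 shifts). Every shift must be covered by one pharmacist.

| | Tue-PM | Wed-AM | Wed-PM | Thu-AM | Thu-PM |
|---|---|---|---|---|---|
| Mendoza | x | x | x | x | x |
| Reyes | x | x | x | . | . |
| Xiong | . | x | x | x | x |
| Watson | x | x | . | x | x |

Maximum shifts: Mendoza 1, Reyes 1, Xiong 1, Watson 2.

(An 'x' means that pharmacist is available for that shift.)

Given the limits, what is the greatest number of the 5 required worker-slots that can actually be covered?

5

Total capacity across all pharmacists is 1+1+1+2 = 5, and 5 slots are needed, so at most 5 can be filled.
An assignment achieving 5: Tue-PM→Mendoza, Wed-AM→Watson, Wed-PM→Reyes, Thu-AM→Xiong, Thu-PM→Watson.
Loads: Mendoza 1/1, Reyes 1/1, Xiong 1/1, Watson 2/2.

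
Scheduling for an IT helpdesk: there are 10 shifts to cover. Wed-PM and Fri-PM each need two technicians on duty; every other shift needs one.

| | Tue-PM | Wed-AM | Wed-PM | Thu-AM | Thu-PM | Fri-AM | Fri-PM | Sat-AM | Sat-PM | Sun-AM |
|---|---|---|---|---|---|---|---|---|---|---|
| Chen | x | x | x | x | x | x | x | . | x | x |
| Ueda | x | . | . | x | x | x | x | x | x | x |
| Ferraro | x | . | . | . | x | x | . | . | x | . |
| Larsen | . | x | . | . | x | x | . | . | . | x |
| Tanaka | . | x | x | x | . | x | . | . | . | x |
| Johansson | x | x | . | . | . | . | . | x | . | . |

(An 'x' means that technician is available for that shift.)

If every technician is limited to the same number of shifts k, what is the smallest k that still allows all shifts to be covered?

2

With 6 technicians and 12 worker-slots to fill, someone must work at least ⌈12/6⌉ = 2 shifts, so k ≥ 2.
k = 2 works: Tue-PM→Johansson, Wed-AM→Johansson, Wed-PM→Chen+Tanaka, Thu-AM→Tanaka, Thu-PM→Ferraro, Fri-AM→Larsen, Fri-PM→Chen+Ueda, Sat-AM→Ueda, Sat-PM→Ferraro, Sun-AM→Larsen.
Loads: Chen 2, Ueda 2, Ferraro 2, Larsen 2, Tanaka 2, Johansson 2 — all ≤ 2.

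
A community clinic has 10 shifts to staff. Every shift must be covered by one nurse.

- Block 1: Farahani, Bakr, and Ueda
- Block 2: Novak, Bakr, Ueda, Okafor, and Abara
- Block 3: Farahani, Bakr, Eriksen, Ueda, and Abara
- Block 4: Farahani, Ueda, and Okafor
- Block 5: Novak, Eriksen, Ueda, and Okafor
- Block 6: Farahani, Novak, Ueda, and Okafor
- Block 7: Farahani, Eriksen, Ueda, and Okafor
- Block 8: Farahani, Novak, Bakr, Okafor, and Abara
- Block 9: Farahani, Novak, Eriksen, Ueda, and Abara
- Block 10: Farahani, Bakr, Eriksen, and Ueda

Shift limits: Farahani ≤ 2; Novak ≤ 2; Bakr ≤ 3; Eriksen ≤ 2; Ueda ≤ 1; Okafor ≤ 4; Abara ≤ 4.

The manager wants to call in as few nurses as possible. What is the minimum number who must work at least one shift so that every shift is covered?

3

10 slots to fill and no one can take more than 4, so at least ⌈10/4⌉ = 3 nurses are needed.
Farahani, Okafor, and Abara alone can cover everything: Block 1→Farahani, Block 2→Abara, Block 3→Abara, Block 4→Okafor, Block 5→Okafor, Block 6→Okafor, Block 7→Okafor, Block 8→Abara, Block 9→Abara, Block 10→Farahani.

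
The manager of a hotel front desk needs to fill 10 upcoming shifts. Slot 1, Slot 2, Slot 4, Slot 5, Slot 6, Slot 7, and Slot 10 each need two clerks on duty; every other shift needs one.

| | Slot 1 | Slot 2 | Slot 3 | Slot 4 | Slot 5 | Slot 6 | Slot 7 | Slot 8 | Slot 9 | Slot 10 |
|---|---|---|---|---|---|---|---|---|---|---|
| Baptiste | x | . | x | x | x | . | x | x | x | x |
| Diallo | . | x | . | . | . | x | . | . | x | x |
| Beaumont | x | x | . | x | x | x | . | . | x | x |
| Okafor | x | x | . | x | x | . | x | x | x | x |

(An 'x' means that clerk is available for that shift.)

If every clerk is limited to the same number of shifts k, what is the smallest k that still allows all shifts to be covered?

5

With 4 clerks and 17 worker-slots to fill, someone must work at least ⌈17/4⌉ = 5 shifts, so k ≥ 5.
k = 5 works: Slot 1→Baptiste+Beaumont, Slot 2→Diallo+Beaumont, Slot 3→Baptiste, Slot 4→Baptiste+Beaumont, Slot 5→Beaumont+Okafor, Slot 6→Diallo+Beaumont, Slot 7→Baptiste+Okafor, Slot 8→Baptiste, Slot 9→Diallo, Slot 10→Diallo+Okafor.
Loads: Baptiste 5, Diallo 4, Beaumont 5, Okafor 3 — all ≤ 5.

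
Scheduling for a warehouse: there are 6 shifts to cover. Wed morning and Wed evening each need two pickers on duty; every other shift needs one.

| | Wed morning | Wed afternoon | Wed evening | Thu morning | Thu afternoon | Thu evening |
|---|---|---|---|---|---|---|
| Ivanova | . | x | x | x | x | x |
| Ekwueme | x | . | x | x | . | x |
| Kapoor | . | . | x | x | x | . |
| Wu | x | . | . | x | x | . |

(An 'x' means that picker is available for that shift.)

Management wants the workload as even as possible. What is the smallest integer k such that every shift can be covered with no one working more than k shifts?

With 4 pickers and 8 worker-slots to fill, someone must work at least ⌈8/4⌉ = 2 shifts, so k ≥ 2.
k = 2 works: Wed morning→Ekwueme+Wu, Wed afternoon→Ivanova, Wed evening→Ekwueme+Kapoor, Thu morning→Wu, Thu afternoon→Kapoor, Thu evening→Ivanova.
Loads: Ivanova 2, Ekwueme 2, Kapoor 2, Wu 2 — all ≤ 2.

2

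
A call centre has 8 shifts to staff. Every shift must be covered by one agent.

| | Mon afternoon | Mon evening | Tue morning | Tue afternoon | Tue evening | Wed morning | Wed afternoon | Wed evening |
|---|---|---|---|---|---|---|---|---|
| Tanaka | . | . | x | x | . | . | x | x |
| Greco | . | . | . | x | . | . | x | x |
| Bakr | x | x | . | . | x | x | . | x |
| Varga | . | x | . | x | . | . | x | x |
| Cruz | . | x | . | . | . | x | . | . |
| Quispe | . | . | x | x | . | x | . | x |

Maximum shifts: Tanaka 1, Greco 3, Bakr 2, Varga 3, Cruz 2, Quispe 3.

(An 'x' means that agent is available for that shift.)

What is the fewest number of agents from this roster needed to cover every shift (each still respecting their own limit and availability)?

8 slots to fill and no one can take more than 3, so at least ⌈8/3⌉ = 3 agents are needed.
Bakr, Varga, and Quispe alone can cover everything: Mon afternoon→Bakr, Mon evening→Varga, Tue morning→Quispe, Tue afternoon→Varga, Tue evening→Bakr, Wed morning→Quispe, Wed afternoon→Varga, Wed evening→Quispe.

3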